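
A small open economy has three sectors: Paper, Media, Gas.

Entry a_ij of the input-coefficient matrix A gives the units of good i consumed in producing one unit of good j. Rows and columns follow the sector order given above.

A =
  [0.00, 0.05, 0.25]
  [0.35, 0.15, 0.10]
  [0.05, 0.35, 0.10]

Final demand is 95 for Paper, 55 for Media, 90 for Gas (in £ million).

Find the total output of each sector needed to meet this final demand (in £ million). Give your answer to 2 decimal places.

x_P = 143.01, x_M = 142.83, x_G = 163.49

I − A =
  [   1.00    -0.05    -0.25]
  [  -0.35     0.85    -0.10]
  [  -0.05    -0.35     0.90]
Cofactors of I−A, C_ij = (−1)^(i+j)·(minor ij) (rows/columns in the sector order above):
  C_11 = (0.85)(0.90) − (-0.10)(-0.35) = 0.7300
  C_12 = −[(-0.35)(0.90) − (-0.10)(-0.05)] = 0.3200
  C_13 = (-0.35)(-0.35) − (0.85)(-0.05) = 0.1650
  C_21 = −[(-0.05)(0.90) − (-0.25)(-0.35)] = 0.1325
  C_22 = (1.00)(0.90) − (-0.25)(-0.05) = 0.8875
  C_23 = −[(1.00)(-0.35) − (-0.05)(-0.05)] = 0.3525
  C_31 = (-0.05)(-0.10) − (-0.25)(0.85) = 0.2175
  C_32 = −[(1.00)(-0.10) − (-0.25)(-0.35)] = 0.1875
  C_33 = (1.00)(0.85) − (-0.05)(-0.35) = 0.8325
det(I−A) = Σ_j (I−A)_1j·C_1j = (1.00)(0.7300) + (-0.05)(0.3200) + (-0.25)(0.1650) = 0.67275
adj(I−A) = Cᵀ =
  [ 0.7300   0.1325   0.2175]
  [ 0.3200   0.8875   0.1875]
  [ 0.1650   0.3525   0.8325]
(I − A)⁻¹ = adj(I−A) / det(I−A) ≈
  [   1.0851     0.1970     0.3233]
  [   0.4757     1.3192     0.2787]
  [   0.2453     0.5240     1.2375]
x = (I − A)⁻¹ d = adj(I−A)·d / det(I−A), with det(I−A) = 0.67275:
  x_P = (0.7300·95 + 0.1325·55 + 0.2175·90) / 0.67275 = 96.2125 / 0.67275 ≈ 143.01
  x_M = (0.3200·95 + 0.8875·55 + 0.1875·90) / 0.67275 = 96.0875 / 0.67275 ≈ 142.83
  x_G = (0.1650·95 + 0.3525·55 + 0.8325·90) / 0.67275 = 109.9875 / 0.67275 ≈ 163.49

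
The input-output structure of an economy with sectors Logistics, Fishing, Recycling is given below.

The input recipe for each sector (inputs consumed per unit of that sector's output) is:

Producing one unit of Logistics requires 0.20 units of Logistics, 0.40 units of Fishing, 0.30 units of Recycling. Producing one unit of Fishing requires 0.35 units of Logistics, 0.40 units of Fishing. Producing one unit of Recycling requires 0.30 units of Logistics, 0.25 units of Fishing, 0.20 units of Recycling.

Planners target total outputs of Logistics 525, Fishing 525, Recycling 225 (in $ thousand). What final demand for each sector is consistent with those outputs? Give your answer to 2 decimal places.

I − A =
  [   0.80    -0.35    -0.30]
  [  -0.40     0.60    -0.25]
  [  -0.30     0.00     0.80]
d = (I − A) x:
  d_L = (+0.80)·525 + (-0.35)·525 + (-0.30)·225 = 168.75
  d_F = (-0.40)·525 + (+0.60)·525 + (-0.25)·225 = 48.75
  d_R = (-0.30)·525 + (+0.00)·525 + (+0.80)·225 = 22.50

d_L = 168.75, d_F = 48.75, d_R = 22.50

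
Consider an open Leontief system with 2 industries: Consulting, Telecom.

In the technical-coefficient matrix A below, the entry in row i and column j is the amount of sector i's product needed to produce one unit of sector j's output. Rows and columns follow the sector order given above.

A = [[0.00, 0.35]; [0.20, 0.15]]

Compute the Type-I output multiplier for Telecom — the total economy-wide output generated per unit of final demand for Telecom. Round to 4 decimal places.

I − A =
  [   1.00    -0.35]
  [  -0.20     0.85]
det(I−A) = (1.00)(0.85) − (-0.35)(-0.20) = 0.7800
adj(I−A) = [[0.85, 0.35], [0.20, 1.00]]
(I − A)⁻¹ = adj(I−A) / det(I−A) ≈
  [   1.08974     0.44872]
  [   0.25641     1.28205]
The output multiplier for sector j is the column-j sum of the Leontief inverse (I − A)⁻¹ = adj(I−A) / det(I−A).
Column 2 of adj(I−A): (0.35, 1.00); det(I−A) = 0.7800.
m_2 = (0.35 + 1.00) / 0.7800 = 1.35 / 0.7800 ≈ 1.7308.

m_2 = 1.7308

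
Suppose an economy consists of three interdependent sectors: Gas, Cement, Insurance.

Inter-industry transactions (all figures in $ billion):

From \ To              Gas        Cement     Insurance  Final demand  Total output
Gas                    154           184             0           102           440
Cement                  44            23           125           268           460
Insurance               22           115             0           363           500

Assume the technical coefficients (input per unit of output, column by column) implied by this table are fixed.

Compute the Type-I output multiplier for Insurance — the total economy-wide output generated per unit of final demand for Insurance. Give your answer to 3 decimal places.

m_3 = 1.579

Technical coefficients a_ij = z_ij / X_j:
  a_11 = 154/440 = 0.35, a_21 = 44/440 = 0.10, a_31 = 22/440 = 0.05
  a_12 = 184/460 = 0.40, a_22 = 23/460 = 0.05, a_32 = 115/460 = 0.25
  a_13 = 0/500 = 0.00, a_23 = 125/500 = 0.25, a_33 = 0/500 = 0.00
I − A =
  [   0.65    -0.40     0.00]
  [  -0.10     0.95    -0.25]
  [  -0.05    -0.25     1.00]
Cofactors of I−A, C_ij = (−1)^(i+j)·(minor ij) (rows/columns in the sector order above):
  C_11 = (0.95)(1.00) − (-0.25)(-0.25) = 0.8875
  C_12 = −[(-0.10)(1.00) − (-0.25)(-0.05)] = 0.1125
  C_13 = (-0.10)(-0.25) − (0.95)(-0.05) = 0.0725
  C_21 = −[(-0.40)(1.00) − (0.00)(-0.25)] = 0.4000
  C_22 = (0.65)(1.00) − (0.00)(-0.05) = 0.6500
  C_23 = −[(0.65)(-0.25) − (-0.40)(-0.05)] = 0.1825
  C_31 = (-0.40)(-0.25) − (0.00)(0.95) = 0.1000
  C_32 = −[(0.65)(-0.25) − (0.00)(-0.10)] = 0.1625
  C_33 = (0.65)(0.95) − (-0.40)(-0.10) = 0.5775
det(I−A) = Σ_j (I−A)_1j·C_1j = (0.65)(0.8875) + (-0.40)(0.1125) + (0.00)(0.0725) = 0.531875
adj(I−A) = Cᵀ =
  [ 0.8875   0.4000   0.1000]
  [ 0.1125   0.6500   0.1625]
  [ 0.0725   0.1825   0.5775]
(I − A)⁻¹ = adj(I−A) / det(I−A) ≈
  [   1.6686     0.7521     0.1880]
  [   0.2115     1.2221     0.3055]
  [   0.1363     0.3431     1.0858]
The output multiplier for sector j is the column-j sum of the Leontief inverse (I − A)⁻¹ = adj(I−A) / det(I−A).
Column 3 of adj(I−A): (0.1000, 0.1625, 0.5775); det(I−A) = 0.531875.
m_3 = (0.1000 + 0.1625 + 0.5775) / 0.531875 = 0.84 / 0.531875 ≈ 1.579.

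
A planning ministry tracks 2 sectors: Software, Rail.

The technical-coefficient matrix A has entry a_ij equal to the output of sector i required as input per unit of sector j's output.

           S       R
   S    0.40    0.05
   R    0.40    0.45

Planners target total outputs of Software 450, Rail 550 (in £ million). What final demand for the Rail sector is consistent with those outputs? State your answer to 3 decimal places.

d_R = 122.500

I − A =
  [   0.60    -0.05]
  [  -0.40     0.55]
d = (I − A) x:
  d_S = (+0.60)·450 + (-0.05)·550 = 242.500
  d_R = (-0.40)·450 + (+0.55)·550 = 122.500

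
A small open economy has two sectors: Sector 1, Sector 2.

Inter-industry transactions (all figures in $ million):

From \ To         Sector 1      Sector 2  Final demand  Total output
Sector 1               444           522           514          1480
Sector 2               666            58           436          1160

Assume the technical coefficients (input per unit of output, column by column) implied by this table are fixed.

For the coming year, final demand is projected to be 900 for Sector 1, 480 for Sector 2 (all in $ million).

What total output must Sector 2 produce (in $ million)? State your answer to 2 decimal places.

x_2 = 1602.16

Technical coefficients a_ij = z_ij / X_j:
  a_11 = 444/1480 = 0.30, a_21 = 666/1480 = 0.45
  a_12 = 522/1160 = 0.45, a_22 = 58/1160 = 0.05
I − A =
  [   0.70    -0.45]
  [  -0.45     0.95]
det(I−A) = (0.70)(0.95) − (-0.45)(-0.45) = 0.4625
adj(I−A) = [[0.95, 0.45], [0.45, 0.70]]
(I − A)⁻¹ = adj(I−A) / det(I−A) ≈
  [   2.0541     0.9730]
  [   0.9730     1.5135]
x = (I − A)⁻¹ d = adj(I−A)·d / det(I−A), with det(I−A) = 0.4625:
  x_1 = (0.95·900 + 0.45·480) / 0.4625 = 1071.00 / 0.4625 ≈ 2315.68
  x_2 = (0.45·900 + 0.70·480) / 0.4625 = 741.00 / 0.4625 ≈ 1602.16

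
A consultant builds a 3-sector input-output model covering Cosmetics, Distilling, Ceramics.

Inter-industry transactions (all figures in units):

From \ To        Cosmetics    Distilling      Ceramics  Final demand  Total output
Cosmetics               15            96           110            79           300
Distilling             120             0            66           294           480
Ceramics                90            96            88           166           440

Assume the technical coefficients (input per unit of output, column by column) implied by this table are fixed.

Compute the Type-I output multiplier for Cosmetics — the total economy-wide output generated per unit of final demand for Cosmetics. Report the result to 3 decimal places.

Technical coefficients a_ij = z_ij / X_j:
  a_11 = 15/300 = 0.05, a_21 = 120/300 = 0.40, a_31 = 90/300 = 0.30
  a_12 = 96/480 = 0.20, a_22 = 0/480 = 0.00, a_32 = 96/480 = 0.20
  a_13 = 110/440 = 0.25, a_23 = 66/440 = 0.15, a_33 = 88/440 = 0.20
I − A =
  [   0.95    -0.20    -0.25]
  [  -0.40     1.00    -0.15]
  [  -0.30    -0.20     0.80]
Cofactors of I−A, C_ij = (−1)^(i+j)·(minor ij) (rows/columns in the sector order above):
  C_11 = (1.00)(0.80) − (-0.15)(-0.20) = 0.7700
  C_12 = −[(-0.40)(0.80) − (-0.15)(-0.30)] = 0.3650
  C_13 = (-0.40)(-0.20) − (1.00)(-0.30) = 0.3800
  C_21 = −[(-0.20)(0.80) − (-0.25)(-0.20)] = 0.2100
  C_22 = (0.95)(0.80) − (-0.25)(-0.30) = 0.6850
  C_23 = −[(0.95)(-0.20) − (-0.20)(-0.30)] = 0.2500
  C_31 = (-0.20)(-0.15) − (-0.25)(1.00) = 0.2800
  C_32 = −[(0.95)(-0.15) − (-0.25)(-0.40)] = 0.2425
  C_33 = (0.95)(1.00) − (-0.20)(-0.40) = 0.8700
det(I−A) = Σ_j (I−A)_1j·C_1j = (0.95)(0.7700) + (-0.20)(0.3650) + (-0.25)(0.3800) = 0.5635
adj(I−A) = Cᵀ =
  [ 0.7700   0.2100   0.2800]
  [ 0.3650   0.6850   0.2425]
  [ 0.3800   0.2500   0.8700]
(I − A)⁻¹ = adj(I−A) / det(I−A) ≈
  [   1.3665     0.3727     0.4969]
  [   0.6477     1.2156     0.4303]
  [   0.6744     0.4437     1.5439]
The output multiplier for sector j is the column-j sum of the Leontief inverse (I − A)⁻¹ = adj(I−A) / det(I−A).
Column 1 of adj(I−A): (0.7700, 0.3650, 0.3800); det(I−A) = 0.5635.
m_1 = (0.7700 + 0.3650 + 0.3800) / 0.5635 = 1.515 / 0.5635 ≈ 2.689.

m_1 = 2.689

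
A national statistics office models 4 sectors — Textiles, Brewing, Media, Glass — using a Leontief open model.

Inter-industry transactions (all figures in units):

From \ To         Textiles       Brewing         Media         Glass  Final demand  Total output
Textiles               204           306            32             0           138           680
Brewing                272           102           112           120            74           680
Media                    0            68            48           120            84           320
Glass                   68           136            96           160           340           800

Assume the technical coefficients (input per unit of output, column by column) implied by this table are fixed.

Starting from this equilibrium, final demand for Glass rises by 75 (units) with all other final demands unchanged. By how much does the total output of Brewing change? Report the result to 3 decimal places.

Technical coefficients a_ij = z_ij / X_j:
  a_TT = 204/680 = 0.30, a_BT = 272/680 = 0.40, a_MT = 0/680 = 0.00, a_GT = 68/680 = 0.10
  a_TB = 306/680 = 0.45, a_BB = 102/680 = 0.15, a_MB = 68/680 = 0.10, a_GB = 136/680 = 0.20
  a_TM = 32/320 = 0.10, a_BM = 112/320 = 0.35, a_MM = 48/320 = 0.15, a_GM = 96/320 = 0.30
  a_TG = 0/800 = 0.00, a_BG = 120/800 = 0.15, a_MG = 120/800 = 0.15, a_GG = 160/800 = 0.20
I − A =
  [   0.70    -0.45    -0.10     0.00]
  [  -0.40     0.85    -0.35    -0.15]
  [   0.00    -0.10     0.85    -0.15]
  [  -0.10    -0.20    -0.30     0.80]
Compute the cofactors C_ij = (−1)^(i+j)·(3×3 minor ij) of I−A; the adjugate is their transpose:
adj(I−A) = Cᵀ =
  [ 0.47125   0.29675   0.21125   0.09525]
  [ 0.27200   0.44300   0.26100   0.13200]
  [ 0.05825   0.08375   0.30425   0.07275]
  [ 0.14875   0.17925   0.20575   0.32425]
det(I−A) = Σ_j (I−A)_1j·C_1j = (0.70)(0.47125) + (-0.45)(0.27200) + (-0.10)(0.05825) + (0.00)(0.14875) = 0.20165
(I − A)⁻¹ = adj(I−A) / det(I−A) ≈
  [   2.3370     1.4716     1.0476     0.4724]
  [   1.3489     2.1969     1.2943     0.6546]
  [   0.2889     0.4153     1.5088     0.3608]
  [   0.7377     0.8889     1.0203     1.6080]
Δx = (I − A)⁻¹ Δd with Δd having +75 in the Glass component and 0 elsewhere.
So Δx_B = L_BG · (+75), where L_BG = adj(I−A)_BG / det(I−A) = 0.13200 / 0.20165.
Δx_B = 0.13200 × (+75) / 0.20165 = 9.90 / 0.20165 ≈ 49.095.

Δx_B = 49.095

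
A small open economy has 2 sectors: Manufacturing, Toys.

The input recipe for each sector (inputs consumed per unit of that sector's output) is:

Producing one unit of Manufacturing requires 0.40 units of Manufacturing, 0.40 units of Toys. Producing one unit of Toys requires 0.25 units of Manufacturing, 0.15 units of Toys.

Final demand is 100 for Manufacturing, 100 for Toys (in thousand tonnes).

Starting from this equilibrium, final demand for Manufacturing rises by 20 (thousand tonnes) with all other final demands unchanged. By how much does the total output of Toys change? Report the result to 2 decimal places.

I − A =
  [   0.60    -0.25]
  [  -0.40     0.85]
det(I−A) = (0.60)(0.85) − (-0.25)(-0.40) = 0.4100
adj(I−A) = [[0.85, 0.25], [0.40, 0.60]]
(I − A)⁻¹ = adj(I−A) / det(I−A) ≈
  [   2.0732     0.6098]
  [   0.9756     1.4634]
Δx = (I − A)⁻¹ Δd with Δd having +20 in the Manufacturing component and 0 elsewhere.
So Δx_T = L_TM · (+20), where L_TM = adj(I−A)_TM / det(I−A) = 0.40 / 0.4100.
Δx_T = 0.40 × (+20) / 0.4100 = 8.00 / 0.4100 ≈ 19.51.

Δx_T = 19.51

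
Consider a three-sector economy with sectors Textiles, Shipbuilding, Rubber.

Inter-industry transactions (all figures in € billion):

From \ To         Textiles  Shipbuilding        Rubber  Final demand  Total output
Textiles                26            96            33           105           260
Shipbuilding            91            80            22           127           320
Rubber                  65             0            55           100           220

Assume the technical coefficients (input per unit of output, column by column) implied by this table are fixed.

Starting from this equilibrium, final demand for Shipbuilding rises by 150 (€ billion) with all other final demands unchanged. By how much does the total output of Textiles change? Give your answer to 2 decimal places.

Technical coefficients a_ij = z_ij / X_j:
  a_11 = 26/260 = 0.10, a_21 = 91/260 = 0.35, a_31 = 65/260 = 0.25
  a_12 = 96/320 = 0.30, a_22 = 80/320 = 0.25, a_32 = 0/320 = 0.00
  a_13 = 33/220 = 0.15, a_23 = 22/220 = 0.10, a_33 = 55/220 = 0.25
I − A =
  [   0.90    -0.30    -0.15]
  [  -0.35     0.75    -0.10]
  [  -0.25     0.00     0.75]
Cofactors of I−A, C_ij = (−1)^(i+j)·(minor ij) (rows/columns in the sector order above):
  C_11 = (0.75)(0.75) − (-0.10)(0.00) = 0.5625
  C_12 = −[(-0.35)(0.75) − (-0.10)(-0.25)] = 0.2875
  C_13 = (-0.35)(0.00) − (0.75)(-0.25) = 0.1875
  C_21 = −[(-0.30)(0.75) − (-0.15)(0.00)] = 0.2250
  C_22 = (0.90)(0.75) − (-0.15)(-0.25) = 0.6375
  C_23 = −[(0.90)(0.00) − (-0.30)(-0.25)] = 0.0750
  C_31 = (-0.30)(-0.10) − (-0.15)(0.75) = 0.1425
  C_32 = −[(0.90)(-0.10) − (-0.15)(-0.35)] = 0.1425
  C_33 = (0.90)(0.75) − (-0.30)(-0.35) = 0.5700
det(I−A) = Σ_j (I−A)_1j·C_1j = (0.90)(0.5625) + (-0.30)(0.2875) + (-0.15)(0.1875) = 0.391875
adj(I−A) = Cᵀ =
  [ 0.5625   0.2250   0.1425]
  [ 0.2875   0.6375   0.1425]
  [ 0.1875   0.0750   0.5700]
(I − A)⁻¹ = adj(I−A) / det(I−A) ≈
  [   1.4354     0.5742     0.3636]
  [   0.7337     1.6268     0.3636]
  [   0.4785     0.1914     1.4545]
Δx = (I − A)⁻¹ Δd with Δd having +150 in the Shipbuilding component and 0 elsewhere.
So Δx_1 = L_12 · (+150), where L_12 = adj(I−A)_12 / det(I−A) = 0.2250 / 0.391875.
Δx_1 = 0.2250 × (+150) / 0.391875 = 33.75 / 0.391875 ≈ 86.12.

Δx_1 = 86.12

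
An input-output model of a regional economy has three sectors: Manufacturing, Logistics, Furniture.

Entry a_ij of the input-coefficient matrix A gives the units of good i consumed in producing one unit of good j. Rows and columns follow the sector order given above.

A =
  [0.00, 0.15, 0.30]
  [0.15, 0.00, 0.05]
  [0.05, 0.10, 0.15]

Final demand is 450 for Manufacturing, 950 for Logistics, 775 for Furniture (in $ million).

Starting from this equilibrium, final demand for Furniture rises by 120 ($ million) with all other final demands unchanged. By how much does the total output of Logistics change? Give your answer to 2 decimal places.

I − A =
  [   1.00    -0.15    -0.30]
  [  -0.15     1.00    -0.05]
  [  -0.05    -0.10     0.85]
Cofactors of I−A, C_ij = (−1)^(i+j)·(minor ij) (rows/columns in the sector order above):
  C_11 = (1.00)(0.85) − (-0.05)(-0.10) = 0.8450
  C_12 = −[(-0.15)(0.85) − (-0.05)(-0.05)] = 0.1300
  C_13 = (-0.15)(-0.10) − (1.00)(-0.05) = 0.0650
  C_21 = −[(-0.15)(0.85) − (-0.30)(-0.10)] = 0.1575
  C_22 = (1.00)(0.85) − (-0.30)(-0.05) = 0.8350
  C_23 = −[(1.00)(-0.10) − (-0.15)(-0.05)] = 0.1075
  C_31 = (-0.15)(-0.05) − (-0.30)(1.00) = 0.3075
  C_32 = −[(1.00)(-0.05) − (-0.30)(-0.15)] = 0.0950
  C_33 = (1.00)(1.00) − (-0.15)(-0.15) = 0.9775
det(I−A) = Σ_j (I−A)_1j·C_1j = (1.00)(0.8450) + (-0.15)(0.1300) + (-0.30)(0.0650) = 0.8060
adj(I−A) = Cᵀ =
  [ 0.8450   0.1575   0.3075]
  [ 0.1300   0.8350   0.0950]
  [ 0.0650   0.1075   0.9775]
(I − A)⁻¹ = adj(I−A) / det(I−A) ≈
  [   1.0484     0.1954     0.3815]
  [   0.1613     1.0360     0.1179]
  [   0.0806     0.1334     1.2128]
Δx = (I − A)⁻¹ Δd with Δd having +120 in the Furniture component and 0 elsewhere.
So Δx_2 = L_23 · (+120), where L_23 = adj(I−A)_23 / det(I−A) = 0.0950 / 0.8060.
Δx_2 = 0.0950 × (+120) / 0.8060 = 11.40 / 0.8060 ≈ 14.14.

Δx_2 = 14.14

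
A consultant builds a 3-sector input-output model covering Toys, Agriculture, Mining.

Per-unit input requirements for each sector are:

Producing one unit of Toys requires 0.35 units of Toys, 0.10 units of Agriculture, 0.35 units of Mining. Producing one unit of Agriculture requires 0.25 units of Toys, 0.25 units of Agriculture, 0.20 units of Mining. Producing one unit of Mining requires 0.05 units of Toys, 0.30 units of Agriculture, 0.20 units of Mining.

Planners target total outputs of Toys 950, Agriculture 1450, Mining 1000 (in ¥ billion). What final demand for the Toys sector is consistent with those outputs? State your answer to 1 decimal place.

I − A =
  [   0.65    -0.25    -0.05]
  [  -0.10     0.75    -0.30]
  [  -0.35    -0.20     0.80]
d = (I − A) x:
  d_T = (+0.65)·950 + (-0.25)·1450 + (-0.05)·1000 = 205.0
  d_A = (-0.10)·950 + (+0.75)·1450 + (-0.30)·1000 = 692.5
  d_M = (-0.35)·950 + (-0.20)·1450 + (+0.80)·1000 = 177.5

d_T = 205.0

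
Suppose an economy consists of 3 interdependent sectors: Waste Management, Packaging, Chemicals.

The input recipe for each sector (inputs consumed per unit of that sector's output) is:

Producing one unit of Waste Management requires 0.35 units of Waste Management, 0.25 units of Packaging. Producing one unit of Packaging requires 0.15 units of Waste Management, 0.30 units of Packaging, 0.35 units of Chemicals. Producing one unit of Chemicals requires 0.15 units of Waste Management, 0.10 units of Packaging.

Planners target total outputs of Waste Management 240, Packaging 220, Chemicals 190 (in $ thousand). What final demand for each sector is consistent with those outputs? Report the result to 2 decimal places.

I − A =
  [   0.65    -0.15    -0.15]
  [  -0.25     0.70    -0.10]
  [   0.00    -0.35     1.00]
d = (I − A) x:
  d_1 = (+0.65)·240 + (-0.15)·220 + (-0.15)·190 = 94.50
  d_2 = (-0.25)·240 + (+0.70)·220 + (-0.10)·190 = 75.00
  d_3 = (+0.00)·240 + (-0.35)·220 + (+1.00)·190 = 113.00

d_1 = 94.50, d_2 = 75.00, d_3 = 113.00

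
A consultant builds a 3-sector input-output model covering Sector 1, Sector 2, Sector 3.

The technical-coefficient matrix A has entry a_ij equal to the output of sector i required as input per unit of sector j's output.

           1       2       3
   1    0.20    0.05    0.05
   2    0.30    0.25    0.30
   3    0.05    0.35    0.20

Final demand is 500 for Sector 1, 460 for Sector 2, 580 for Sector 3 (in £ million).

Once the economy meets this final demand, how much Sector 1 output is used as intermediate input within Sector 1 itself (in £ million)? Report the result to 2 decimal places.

I − A =
  [   0.80    -0.05    -0.05]
  [  -0.30     0.75    -0.30]
  [  -0.05    -0.35     0.80]
Cofactors of I−A, C_ij = (−1)^(i+j)·(minor ij) (rows/columns in the sector order above):
  C_11 = (0.75)(0.80) − (-0.30)(-0.35) = 0.4950
  C_12 = −[(-0.30)(0.80) − (-0.30)(-0.05)] = 0.2550
  C_13 = (-0.30)(-0.35) − (0.75)(-0.05) = 0.1425
  C_21 = −[(-0.05)(0.80) − (-0.05)(-0.35)] = 0.0575
  C_22 = (0.80)(0.80) − (-0.05)(-0.05) = 0.6375
  C_23 = −[(0.80)(-0.35) − (-0.05)(-0.05)] = 0.2825
  C_31 = (-0.05)(-0.30) − (-0.05)(0.75) = 0.0525
  C_32 = −[(0.80)(-0.30) − (-0.05)(-0.30)] = 0.2550
  C_33 = (0.80)(0.75) − (-0.05)(-0.30) = 0.5850
det(I−A) = Σ_j (I−A)_1j·C_1j = (0.80)(0.4950) + (-0.05)(0.2550) + (-0.05)(0.1425) = 0.376125
adj(I−A) = Cᵀ =
  [ 0.4950   0.0575   0.0525]
  [ 0.2550   0.6375   0.2550]
  [ 0.1425   0.2825   0.5850]
(I − A)⁻¹ = adj(I−A) / det(I−A) ≈
  [   1.3161     0.1529     0.1396]
  [   0.6780     1.6949     0.6780]
  [   0.3789     0.7511     1.5553]
First solve x = (I − A)⁻¹ d = adj(I−A)·d / det(I−A); in particular x_1 = (0.4950·500 + 0.0575·460 + 0.0525·580) / 0.376125 = 304.40 / 0.376125 ≈ 809.3054.
Intermediate flow from 1 to 1: z_11 = a_11 · x_1 = 0.20 × 304.40 / 0.376125 = 60.88 / 0.376125 ≈ 161.86.

z_11 = 161.86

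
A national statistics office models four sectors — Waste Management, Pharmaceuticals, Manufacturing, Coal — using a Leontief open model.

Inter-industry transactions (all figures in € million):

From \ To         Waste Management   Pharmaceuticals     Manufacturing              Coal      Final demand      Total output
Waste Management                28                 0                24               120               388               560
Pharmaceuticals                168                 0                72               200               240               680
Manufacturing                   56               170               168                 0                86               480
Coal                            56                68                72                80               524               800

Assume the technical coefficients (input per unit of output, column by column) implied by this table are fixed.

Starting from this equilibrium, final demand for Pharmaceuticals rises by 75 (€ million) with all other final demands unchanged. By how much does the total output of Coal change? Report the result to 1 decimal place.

Technical coefficients a_ij = z_ij / X_j:
  a_11 = 28/560 = 0.05, a_21 = 168/560 = 0.30, a_31 = 56/560 = 0.10, a_41 = 56/560 = 0.10
  a_12 = 0/680 = 0.00, a_22 = 0/680 = 0.00, a_32 = 170/680 = 0.25, a_42 = 68/680 = 0.10
  a_13 = 24/480 = 0.05, a_23 = 72/480 = 0.15, a_33 = 168/480 = 0.35, a_43 = 72/480 = 0.15
  a_14 = 120/800 = 0.15, a_24 = 200/800 = 0.25, a_34 = 0/800 = 0.00, a_44 = 80/800 = 0.10
I − A =
  [   0.95     0.00    -0.05    -0.15]
  [  -0.30     1.00    -0.15    -0.25]
  [  -0.10    -0.25     0.65     0.00]
  [  -0.10    -0.10    -0.15     0.90]
Compute the cofactors C_ij = (−1)^(i+j)·(3×3 minor ij) of I−A; the adjugate is their transpose:
adj(I−A) = Cᵀ =
  [ 0.525625   0.026625   0.068500   0.095000]
  [ 0.209000   0.539250   0.183125   0.184625]
  [ 0.161250   0.211500   0.811750   0.085625]
  [ 0.108500   0.098125   0.163250   0.573125]
det(I−A) = Σ_j (I−A)_1j·C_1j = (0.95)(0.525625) + (0.00)(0.209000) + (-0.05)(0.161250) + (-0.15)(0.108500) = 0.47500625
(I − A)⁻¹ = adj(I−A) / det(I−A) ≈
  [   1.1066     0.0561     0.1442     0.2000]
  [   0.4400     1.1352     0.3855     0.3887]
  [   0.3395     0.4453     1.7089     0.1803]
  [   0.2284     0.2066     0.3437     1.2066]
Δx = (I − A)⁻¹ Δd with Δd having +75 in the Pharmaceuticals component and 0 elsewhere.
So Δx_4 = L_42 · (+75), where L_42 = adj(I−A)_42 / det(I−A) = 0.098125 / 0.47500625.
Δx_4 = 0.098125 × (+75) / 0.47500625 = 7.359375 / 0.47500625 ≈ 15.5.

Δx_4 = 15.5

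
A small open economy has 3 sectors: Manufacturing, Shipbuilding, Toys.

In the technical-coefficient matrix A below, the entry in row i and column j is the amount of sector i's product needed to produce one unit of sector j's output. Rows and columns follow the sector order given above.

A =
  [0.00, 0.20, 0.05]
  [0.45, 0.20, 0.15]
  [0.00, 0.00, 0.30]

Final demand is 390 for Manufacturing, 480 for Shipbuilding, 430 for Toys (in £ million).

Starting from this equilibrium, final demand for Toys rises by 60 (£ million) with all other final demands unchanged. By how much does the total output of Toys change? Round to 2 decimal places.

I − A =
  [   1.00    -0.20    -0.05]
  [  -0.45     0.80    -0.15]
  [   0.00     0.00     0.70]
Cofactors of I−A, C_ij = (−1)^(i+j)·(minor ij) (rows/columns in the sector order above):
  C_11 = (0.80)(0.70) − (-0.15)(0.00) = 0.5600
  C_12 = −[(-0.45)(0.70) − (-0.15)(0.00)] = 0.3150
  C_13 = (-0.45)(0.00) − (0.80)(0.00) = 0.0000
  C_21 = −[(-0.20)(0.70) − (-0.05)(0.00)] = 0.1400
  C_22 = (1.00)(0.70) − (-0.05)(0.00) = 0.7000
  C_23 = −[(1.00)(0.00) − (-0.20)(0.00)] = 0.0000
  C_31 = (-0.20)(-0.15) − (-0.05)(0.80) = 0.0700
  C_32 = −[(1.00)(-0.15) − (-0.05)(-0.45)] = 0.1725
  C_33 = (1.00)(0.80) − (-0.20)(-0.45) = 0.7100
det(I−A) = Σ_j (I−A)_1j·C_1j = (1.00)(0.5600) + (-0.20)(0.3150) + (-0.05)(0.0000) = 0.4970
adj(I−A) = Cᵀ =
  [ 0.5600   0.1400   0.0700]
  [ 0.3150   0.7000   0.1725]
  [ 0.0000   0.0000   0.7100]
(I − A)⁻¹ = adj(I−A) / det(I−A) ≈
  [   1.1268     0.2817     0.1408]
  [   0.6338     1.4085     0.3471]
  [   0.0000     0.0000     1.4286]
Δx = (I − A)⁻¹ Δd with Δd having +60 in the Toys component and 0 elsewhere.
So Δx_T = L_TT · (+60), where L_TT = adj(I−A)_TT / det(I−A) = 0.7100 / 0.4970.
Δx_T = 0.7100 × (+60) / 0.4970 = 42.60 / 0.4970 ≈ 85.71.

Δx_T = 85.71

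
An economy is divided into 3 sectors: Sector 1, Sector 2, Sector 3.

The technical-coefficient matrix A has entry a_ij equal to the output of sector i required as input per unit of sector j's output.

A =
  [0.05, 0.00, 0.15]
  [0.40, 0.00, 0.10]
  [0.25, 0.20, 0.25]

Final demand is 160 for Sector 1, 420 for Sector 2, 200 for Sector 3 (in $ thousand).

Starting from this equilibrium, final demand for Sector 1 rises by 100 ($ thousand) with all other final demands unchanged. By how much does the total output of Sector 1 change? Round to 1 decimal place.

Δx_1 = 113.4

I − A =
  [   0.95     0.00    -0.15]
  [  -0.40     1.00    -0.10]
  [  -0.25    -0.20     0.75]
Cofactors of I−A, C_ij = (−1)^(i+j)·(minor ij) (rows/columns in the sector order above):
  C_11 = (1.00)(0.75) − (-0.10)(-0.20) = 0.7300
  C_12 = −[(-0.40)(0.75) − (-0.10)(-0.25)] = 0.3250
  C_13 = (-0.40)(-0.20) − (1.00)(-0.25) = 0.3300
  C_21 = −[(0.00)(0.75) − (-0.15)(-0.20)] = 0.0300
  C_22 = (0.95)(0.75) − (-0.15)(-0.25) = 0.6750
  C_23 = −[(0.95)(-0.20) − (0.00)(-0.25)] = 0.1900
  C_31 = (0.00)(-0.10) − (-0.15)(1.00) = 0.1500
  C_32 = −[(0.95)(-0.10) − (-0.15)(-0.40)] = 0.1550
  C_33 = (0.95)(1.00) − (0.00)(-0.40) = 0.9500
det(I−A) = Σ_j (I−A)_1j·C_1j = (0.95)(0.7300) + (0.00)(0.3250) + (-0.15)(0.3300) = 0.6440
adj(I−A) = Cᵀ =
  [ 0.7300   0.0300   0.1500]
  [ 0.3250   0.6750   0.1550]
  [ 0.3300   0.1900   0.9500]
(I − A)⁻¹ = adj(I−A) / det(I−A) ≈
  [   1.1335     0.0466     0.2329]
  [   0.5047     1.0481     0.2407]
  [   0.5124     0.2950     1.4752]
Δx = (I − A)⁻¹ Δd with Δd having +100 in the Sector 1 component and 0 elsewhere.
So Δx_1 = L_11 · (+100), where L_11 = adj(I−A)_11 / det(I−A) = 0.7300 / 0.6440.
Δx_1 = 0.7300 × (+100) / 0.6440 = 73.00 / 0.6440 ≈ 113.4.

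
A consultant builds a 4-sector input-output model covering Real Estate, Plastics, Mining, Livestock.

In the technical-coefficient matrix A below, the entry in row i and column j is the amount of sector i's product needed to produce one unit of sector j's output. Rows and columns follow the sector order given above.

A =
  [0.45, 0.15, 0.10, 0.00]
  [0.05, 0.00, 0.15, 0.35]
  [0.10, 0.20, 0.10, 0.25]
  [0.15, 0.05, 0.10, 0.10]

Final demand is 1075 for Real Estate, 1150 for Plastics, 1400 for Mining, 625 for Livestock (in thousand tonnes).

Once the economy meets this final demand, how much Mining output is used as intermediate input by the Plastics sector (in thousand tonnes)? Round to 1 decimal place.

I − A =
  [   0.55    -0.15    -0.10     0.00]
  [  -0.05     1.00    -0.15    -0.35]
  [  -0.10    -0.20     0.90    -0.25]
  [  -0.15    -0.05    -0.10     0.90]
Compute the cofactors C_ij = (−1)^(i+j)·(3×3 minor ij) of I−A; the adjugate is their transpose:
adj(I−A) = Cᵀ =
  [ 0.733375   0.137000   0.113750   0.084875]
  [ 0.109125   0.419000   0.103250   0.191625]
  [ 0.145875   0.125000   0.470750   0.179375]
  [ 0.144500   0.060000   0.077000   0.458500]
det(I−A) = Σ_j (I−A)_1j·C_1j = (0.55)(0.733375) + (-0.15)(0.109125) + (-0.10)(0.145875) + (0.00)(0.144500) = 0.3724
(I − A)⁻¹ = adj(I−A) / det(I−A) ≈
  [   1.9693     0.3679     0.3055     0.2279]
  [   0.2930     1.1251     0.2773     0.5146]
  [   0.3917     0.3357     1.2641     0.4817]
  [   0.3880     0.1611     0.2068     1.2312]
First solve x = (I − A)⁻¹ d = adj(I−A)·d / det(I−A); in particular x_P = (0.109125·1075 + 0.419000·1150 + 0.103250·1400 + 0.191625·625) / 0.3724 = 863.475 / 0.3724 ≈ 2318.676.
Intermediate flow from M to P: z_MP = a_MP · x_P = 0.20 × 863.475 / 0.3724 = 172.695 / 0.3724 ≈ 463.7.

z_MP = 463.7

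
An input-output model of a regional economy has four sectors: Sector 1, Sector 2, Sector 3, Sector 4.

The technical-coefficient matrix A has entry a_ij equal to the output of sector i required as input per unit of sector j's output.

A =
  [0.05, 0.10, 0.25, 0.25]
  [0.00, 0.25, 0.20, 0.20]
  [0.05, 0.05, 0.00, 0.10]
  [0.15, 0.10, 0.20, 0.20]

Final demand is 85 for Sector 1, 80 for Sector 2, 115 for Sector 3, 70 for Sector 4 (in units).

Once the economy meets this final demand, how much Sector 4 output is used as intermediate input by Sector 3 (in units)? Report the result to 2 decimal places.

z_43 = 30.75

I − A =
  [   0.95    -0.10    -0.25    -0.25]
  [   0.00     0.75    -0.20    -0.20]
  [  -0.05    -0.05     1.00    -0.10]
  [  -0.15    -0.10    -0.20     0.80]
Compute the cofactors C_ij = (−1)^(i+j)·(3×3 minor ij) of I−A; the adjugate is their transpose:
adj(I−A) = Cᵀ =
  [ 0.553000   0.118000   0.207500   0.228250]
  [ 0.043000   0.687250   0.190000   0.209000]
  [ 0.041750   0.052375   0.519875   0.091125]
  [ 0.119500   0.121125   0.192625   0.692625]
det(I−A) = Σ_j (I−A)_1j·C_1j = (0.95)(0.553000) + (-0.10)(0.043000) + (-0.25)(0.041750) + (-0.25)(0.119500) = 0.4807375
(I − A)⁻¹ = adj(I−A) / det(I−A) ≈
  [   1.1503     0.2455     0.4316     0.4748]
  [   0.0894     1.4296     0.3952     0.4347]
  [   0.0868     0.1089     1.0814     0.1896]
  [   0.2486     0.2520     0.4007     1.4408]
First solve x = (I − A)⁻¹ d = adj(I−A)·d / det(I−A); in particular x_3 = (0.041750·85 + 0.052375·80 + 0.519875·115 + 0.091125·70) / 0.4807375 = 73.903125 / 0.4807375 ≈ 153.7286.
Intermediate flow from 4 to 3: z_43 = a_43 · x_3 = 0.20 × 73.903125 / 0.4807375 = 14.780625 / 0.4807375 ≈ 30.75.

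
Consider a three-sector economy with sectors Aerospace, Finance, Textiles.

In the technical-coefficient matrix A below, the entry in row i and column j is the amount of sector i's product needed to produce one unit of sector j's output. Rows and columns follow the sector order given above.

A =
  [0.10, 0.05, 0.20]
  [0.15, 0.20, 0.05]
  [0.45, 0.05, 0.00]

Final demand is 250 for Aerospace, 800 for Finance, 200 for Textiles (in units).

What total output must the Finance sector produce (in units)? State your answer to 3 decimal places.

I − A =
  [   0.90    -0.05    -0.20]
  [  -0.15     0.80    -0.05]
  [  -0.45    -0.05     1.00]
Cofactors of I−A, C_ij = (−1)^(i+j)·(minor ij) (rows/columns in the sector order above):
  C_11 = (0.80)(1.00) − (-0.05)(-0.05) = 0.7975
  C_12 = −[(-0.15)(1.00) − (-0.05)(-0.45)] = 0.1725
  C_13 = (-0.15)(-0.05) − (0.80)(-0.45) = 0.3675
  C_21 = −[(-0.05)(1.00) − (-0.20)(-0.05)] = 0.0600
  C_22 = (0.90)(1.00) − (-0.20)(-0.45) = 0.8100
  C_23 = −[(0.90)(-0.05) − (-0.05)(-0.45)] = 0.0675
  C_31 = (-0.05)(-0.05) − (-0.20)(0.80) = 0.1625
  C_32 = −[(0.90)(-0.05) − (-0.20)(-0.15)] = 0.0750
  C_33 = (0.90)(0.80) − (-0.05)(-0.15) = 0.7125
det(I−A) = Σ_j (I−A)_1j·C_1j = (0.90)(0.7975) + (-0.05)(0.1725) + (-0.20)(0.3675) = 0.635625
adj(I−A) = Cᵀ =
  [ 0.7975   0.0600   0.1625]
  [ 0.1725   0.8100   0.0750]
  [ 0.3675   0.0675   0.7125]
(I − A)⁻¹ = adj(I−A) / det(I−A) ≈
  [   1.2547     0.0944     0.2557]
  [   0.2714     1.2743     0.1180]
  [   0.5782     0.1062     1.1209]
x = (I − A)⁻¹ d = adj(I−A)·d / det(I−A), with det(I−A) = 0.635625:
  x_A = (0.7975·250 + 0.0600·800 + 0.1625·200) / 0.635625 = 279.875 / 0.635625 ≈ 440.315
  x_F = (0.1725·250 + 0.8100·800 + 0.0750·200) / 0.635625 = 706.125 / 0.635625 ≈ 1110.914
  x_T = (0.3675·250 + 0.0675·800 + 0.7125·200) / 0.635625 = 288.375 / 0.635625 ≈ 453.687

x_F = 1110.914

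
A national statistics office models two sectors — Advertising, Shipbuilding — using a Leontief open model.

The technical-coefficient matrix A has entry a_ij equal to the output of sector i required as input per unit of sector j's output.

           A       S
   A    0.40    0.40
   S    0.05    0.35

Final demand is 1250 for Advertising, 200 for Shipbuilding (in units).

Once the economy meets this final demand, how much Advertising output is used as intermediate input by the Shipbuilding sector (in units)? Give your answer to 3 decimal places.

z_AS = 197.297

I − A =
  [   0.60    -0.40]
  [  -0.05     0.65]
det(I−A) = (0.60)(0.65) − (-0.40)(-0.05) = 0.3700
adj(I−A) = [[0.65, 0.40], [0.05, 0.60]]
(I − A)⁻¹ = adj(I−A) / det(I−A) ≈
  [   1.7568     1.0811]
  [   0.1351     1.6216]
First solve x = (I − A)⁻¹ d = adj(I−A)·d / det(I−A); in particular x_S = (0.05·1250 + 0.60·200) / 0.3700 = 182.50 / 0.3700 ≈ 493.24324.
Intermediate flow from A to S: z_AS = a_AS · x_S = 0.40 × 182.50 / 0.3700 = 73.00 / 0.3700 ≈ 197.297.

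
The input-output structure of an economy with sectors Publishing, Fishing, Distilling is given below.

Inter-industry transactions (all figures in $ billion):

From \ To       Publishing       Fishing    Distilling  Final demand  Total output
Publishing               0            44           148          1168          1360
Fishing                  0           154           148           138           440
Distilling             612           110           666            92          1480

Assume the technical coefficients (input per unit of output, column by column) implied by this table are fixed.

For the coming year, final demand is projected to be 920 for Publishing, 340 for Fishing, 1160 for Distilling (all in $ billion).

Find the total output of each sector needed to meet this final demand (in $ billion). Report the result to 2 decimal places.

x_P = 1406.19, x_F = 1101.59, x_D = 3760.33

Technical coefficients a_ij = z_ij / X_j:
  a_PP = 0/1360 = 0.00, a_FP = 0/1360 = 0.00, a_DP = 612/1360 = 0.45
  a_PF = 44/440 = 0.10, a_FF = 154/440 = 0.35, a_DF = 110/440 = 0.25
  a_PD = 148/1480 = 0.10, a_FD = 148/1480 = 0.10, a_DD = 666/1480 = 0.45
I − A =
  [   1.00    -0.10    -0.10]
  [   0.00     0.65    -0.10]
  [  -0.45    -0.25     0.55]
Cofactors of I−A, C_ij = (−1)^(i+j)·(minor ij) (rows/columns in the sector order above):
  C_11 = (0.65)(0.55) − (-0.10)(-0.25) = 0.3325
  C_12 = −[(0.00)(0.55) − (-0.10)(-0.45)] = 0.0450
  C_13 = (0.00)(-0.25) − (0.65)(-0.45) = 0.2925
  C_21 = −[(-0.10)(0.55) − (-0.10)(-0.25)] = 0.0800
  C_22 = (1.00)(0.55) − (-0.10)(-0.45) = 0.5050
  C_23 = −[(1.00)(-0.25) − (-0.10)(-0.45)] = 0.2950
  C_31 = (-0.10)(-0.10) − (-0.10)(0.65) = 0.0750
  C_32 = −[(1.00)(-0.10) − (-0.10)(0.00)] = 0.1000
  C_33 = (1.00)(0.65) − (-0.10)(0.00) = 0.6500
det(I−A) = Σ_j (I−A)_1j·C_1j = (1.00)(0.3325) + (-0.10)(0.0450) + (-0.10)(0.2925) = 0.29875
adj(I−A) = Cᵀ =
  [ 0.3325   0.0800   0.0750]
  [ 0.0450   0.5050   0.1000]
  [ 0.2925   0.2950   0.6500]
(I − A)⁻¹ = adj(I−A) / det(I−A) ≈
  [   1.1130     0.2678     0.2510]
  [   0.1506     1.6904     0.3347]
  [   0.9791     0.9874     2.1757]
x = (I − A)⁻¹ d = adj(I−A)·d / det(I−A), with det(I−A) = 0.29875:
  x_P = (0.3325·920 + 0.0800·340 + 0.0750·1160) / 0.29875 = 420.10 / 0.29875 ≈ 1406.19
  x_F = (0.0450·920 + 0.5050·340 + 0.1000·1160) / 0.29875 = 329.10 / 0.29875 ≈ 1101.59
  x_D = (0.2925·920 + 0.2950·340 + 0.6500·1160) / 0.29875 = 1123.40 / 0.29875 ≈ 3760.33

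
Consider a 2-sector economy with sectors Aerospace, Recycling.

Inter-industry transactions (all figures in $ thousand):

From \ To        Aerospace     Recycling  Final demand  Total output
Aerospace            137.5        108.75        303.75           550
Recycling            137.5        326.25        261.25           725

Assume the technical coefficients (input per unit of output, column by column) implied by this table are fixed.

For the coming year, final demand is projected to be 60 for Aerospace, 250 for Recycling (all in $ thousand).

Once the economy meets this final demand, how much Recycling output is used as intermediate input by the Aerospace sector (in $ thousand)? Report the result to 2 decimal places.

Technical coefficients a_ij = z_ij / X_j:
  a_11 = 137.5/550 = 0.25, a_21 = 137.5/550 = 0.25
  a_12 = 108.75/725 = 0.15, a_22 = 326.25/725 = 0.45
I − A =
  [   0.75    -0.15]
  [  -0.25     0.55]
det(I−A) = (0.75)(0.55) − (-0.15)(-0.25) = 0.3750
adj(I−A) = [[0.55, 0.15], [0.25, 0.75]]
(I − A)⁻¹ = adj(I−A) / det(I−A) ≈
  [   1.4667     0.4000]
  [   0.6667     2.0000]
First solve x = (I − A)⁻¹ d = adj(I−A)·d / det(I−A); in particular x_1 = (0.55·60 + 0.15·250) / 0.3750 = 70.50 / 0.3750 = 188.0000.
Intermediate flow from 2 to 1: z_21 = a_21 · x_1 = 0.25 × 70.50 / 0.3750 = 17.625 / 0.3750 = 47.00.

z_21 = 47.00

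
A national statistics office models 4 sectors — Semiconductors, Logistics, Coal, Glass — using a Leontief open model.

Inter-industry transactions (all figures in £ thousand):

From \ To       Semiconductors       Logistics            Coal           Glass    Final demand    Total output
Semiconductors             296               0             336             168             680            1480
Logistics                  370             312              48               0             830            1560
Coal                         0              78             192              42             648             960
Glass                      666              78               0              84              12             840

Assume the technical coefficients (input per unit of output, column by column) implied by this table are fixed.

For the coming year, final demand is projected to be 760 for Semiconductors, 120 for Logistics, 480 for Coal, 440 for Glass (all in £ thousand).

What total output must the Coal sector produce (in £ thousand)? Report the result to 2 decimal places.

x_C = 726.41

Technical coefficients a_ij = z_ij / X_j:
  a_SS = 296/1480 = 0.20, a_LS = 370/1480 = 0.25, a_CS = 0/1480 = 0.00, a_GS = 666/1480 = 0.45
  a_SL = 0/1560 = 0.00, a_LL = 312/1560 = 0.20, a_CL = 78/1560 = 0.05, a_GL = 78/1560 = 0.05
  a_SC = 336/960 = 0.35, a_LC = 48/960 = 0.05, a_CC = 192/960 = 0.20, a_GC = 0/960 = 0.00
  a_SG = 168/840 = 0.20, a_LG = 0/840 = 0.00, a_CG = 42/840 = 0.05, a_GG = 84/840 = 0.10
I − A =
  [   0.80     0.00    -0.35    -0.20]
  [  -0.25     0.80    -0.05     0.00]
  [   0.00    -0.05     0.80    -0.05]
  [  -0.45    -0.05     0.00     0.90]
Compute the cofactors C_ij = (−1)^(i+j)·(3×3 minor ij) of I−A; the adjugate is their transpose:
adj(I−A) = Cᵀ =
  [ 0.573625   0.024625   0.252500   0.141500]
  [ 0.181125   0.496125   0.110250   0.046375]
  [ 0.029875   0.033500   0.501500   0.034500]
  [ 0.296875   0.039875   0.132375   0.505625]
det(I−A) = Σ_j (I−A)_1j·C_1j = (0.80)(0.573625) + (0.00)(0.181125) + (-0.35)(0.029875) + (-0.20)(0.296875) = 0.38906875
(I − A)⁻¹ = adj(I−A) / det(I−A) ≈
  [   1.4744     0.0633     0.6490     0.3637]
  [   0.4655     1.2752     0.2834     0.1192]
  [   0.0768     0.0861     1.2890     0.0887]
  [   0.7630     0.1025     0.3402     1.2996]
x = (I − A)⁻¹ d = adj(I−A)·d / det(I−A), with det(I−A) = 0.38906875:
  x_S = (0.573625·760 + 0.024625·120 + 0.252500·480 + 0.141500·440) / 0.38906875 = 622.37 / 0.38906875 ≈ 1599.64
  x_L = (0.181125·760 + 0.496125·120 + 0.110250·480 + 0.046375·440) / 0.38906875 = 270.515 / 0.38906875 ≈ 695.29
  x_C = (0.029875·760 + 0.033500·120 + 0.501500·480 + 0.034500·440) / 0.38906875 = 282.625 / 0.38906875 ≈ 726.41
  x_G = (0.296875·760 + 0.039875·120 + 0.132375·480 + 0.505625·440) / 0.38906875 = 516.425 / 0.38906875 ≈ 1327.34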